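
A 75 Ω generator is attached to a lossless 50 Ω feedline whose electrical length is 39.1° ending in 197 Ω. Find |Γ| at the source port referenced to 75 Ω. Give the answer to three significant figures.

tan(βl) = 0.813
Z_in = Z_0·(Z_L + jZ_0·tanβl)/(Z_0 + jZ_L·tanβl) = 29.1 − j52.4 Ω
Γ_s = (Z_in − Z_s)/(Z_in + Z_s) = (-45.9 − j52.4)/(104 − j52.4), |Γ_s| = 0.598

|Γ| ≈ 0.598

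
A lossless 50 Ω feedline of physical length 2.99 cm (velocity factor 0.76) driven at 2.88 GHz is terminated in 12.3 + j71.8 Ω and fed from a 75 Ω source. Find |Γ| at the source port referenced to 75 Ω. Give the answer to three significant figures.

|Γ| ≈ 0.897

λ = v/f = 0.76·c / 2.88 GHz = 0.0792 m
βl = 2π·l/λ = 2π × 0.378 = 136°
tan(βl) = -0.967
Z_in = Z_0·(Z_L + jZ_0·tanβl)/(Z_0 + jZ_L·tanβl) = 4.13 + j10.2 Ω
Γ_s = (Z_in − Z_s)/(Z_in + Z_s) = (-70.9 + j10.2)/(79.1 + j10.2), |Γ_s| = 0.897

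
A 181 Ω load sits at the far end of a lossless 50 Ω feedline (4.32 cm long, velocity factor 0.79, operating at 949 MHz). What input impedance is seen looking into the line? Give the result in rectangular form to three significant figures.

Z_in ≈ 17.3 − j23.8 Ω

λ = v/f = 0.79·c / 949 MHz = 0.25 m
βl = 2π·l/λ = 2π × 0.173 = 62.3°
tan(βl) = tan(62.3°) = 1.9
Z_in = Z_0·(Z_L + jZ_0·tanβl)/(Z_0 + jZ_L·tanβl)
     = 50·(181 + j95.1)/(50 + j344)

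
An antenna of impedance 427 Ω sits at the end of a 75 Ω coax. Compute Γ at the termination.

Γ = (Z_L − Z_0)/(Z_L + Z_0) = (427 − 75)/(427 + 75) = 352/502

Γ = 0.701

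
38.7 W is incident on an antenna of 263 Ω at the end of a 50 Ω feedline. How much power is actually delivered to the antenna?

P_delivered ≈ 20.8 W

Γ = (263 − 50)/(263 + 50) = 0.681
|Γ|² = 0.463
P_refl = |Γ|²·P_inc = 17.9 W, P_del = (1 − |Γ|²)·P_inc = 20.8 W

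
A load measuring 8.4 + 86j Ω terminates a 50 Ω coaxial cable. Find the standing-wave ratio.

VSWR ≈ 23.7

Γ = (Z_L − Z_0)/(Z_L + Z_0) = (-41.6 + j86)/(58.4 + j86)
|Γ| = 95.5/104 = 0.919
VSWR = (1 + |Γ|)/(1 − |Γ|) = 1.92/0.081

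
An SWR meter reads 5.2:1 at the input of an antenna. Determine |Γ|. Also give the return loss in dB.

|Γ| ≈ 0.677; return loss ≈ 3.38 dB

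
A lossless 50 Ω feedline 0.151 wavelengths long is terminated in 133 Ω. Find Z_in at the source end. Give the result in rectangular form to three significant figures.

βl = 2π × 0.151 = 54.4°
tan(βl) = tan(54.4°) = 1.39
Z_in = Z_0·(Z_L + jZ_0·tanβl)/(Z_0 + jZ_L·tanβl)
     = 50·(133 + j69.7)/(50 + j185)

Z_in ≈ 26.5 − j28.7 Ω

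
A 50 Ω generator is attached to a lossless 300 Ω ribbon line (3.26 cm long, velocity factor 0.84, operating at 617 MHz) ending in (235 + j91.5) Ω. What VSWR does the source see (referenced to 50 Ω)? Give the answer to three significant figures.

λ = v/f = 0.84·c / 617 MHz = 0.408 m
βl = 2π·l/λ = 2π × 0.0798 = 28.7°
tan(βl) = 0.548
Z_in = Z_0·(Z_L + jZ_0·tanβl)/(Z_0 + jZ_L·tanβl) = 348 + j128 Ω
Γ_s = (Z_in − Z_s)/(Z_in + Z_s) = (298 + j128)/(398 + j128), |Γ_s| = 0.776
VSWR = (1 + |Γ_s|)/(1 − |Γ_s|)

VSWR ≈ 7.92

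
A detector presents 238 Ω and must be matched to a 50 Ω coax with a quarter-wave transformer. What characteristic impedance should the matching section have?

Z_qwt = √(Z_0·R_L) = √(50 × 238) = √11900

Z_qwt ≈ 109 Ω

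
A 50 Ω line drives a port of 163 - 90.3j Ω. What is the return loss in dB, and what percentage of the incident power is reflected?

RL ≈ 4.08 dB; 39.1% of incident power reflected

Γ = (113 − j90.3)/(213 − j90.3), |Γ| = 0.625
RL = −20·log₁₀(0.625) = 4.08 dB
P_refl/P_inc = |Γ|² = 0.391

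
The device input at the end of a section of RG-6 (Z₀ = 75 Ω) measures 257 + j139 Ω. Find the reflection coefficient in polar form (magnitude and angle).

Γ ≈ 0.636 ∠ 14.7°

Γ = (Z_L − Z_0)/(Z_L + Z_0) = (182 + j139)/(332 + j139)
|Γ| = 229/360 = 0.636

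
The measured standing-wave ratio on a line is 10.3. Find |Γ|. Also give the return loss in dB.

|Γ| = (S − 1)/(S + 1) = (10.3 − 1)/(10.3 + 1) = 9.3/11.3
RL = −20·log₁₀|Γ| = −20·log₁₀(0.823)

|Γ| ≈ 0.823; return loss ≈ 1.69 dB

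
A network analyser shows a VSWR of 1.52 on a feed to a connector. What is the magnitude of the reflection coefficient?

|Γ| ≈ 0.206

|Γ| = (S − 1)/(S + 1) = (1.52 − 1)/(1.52 + 1) = 0.52/2.52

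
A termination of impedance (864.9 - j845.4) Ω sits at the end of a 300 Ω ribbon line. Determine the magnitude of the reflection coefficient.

|Γ| ≈ 0.706

Γ = (Z_L − Z_0)/(Z_L + Z_0) = (564.9 − j845.4)/(1165 − j845.4)
|Γ| = 1020/1440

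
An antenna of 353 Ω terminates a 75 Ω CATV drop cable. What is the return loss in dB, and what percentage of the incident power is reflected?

RL ≈ 3.75 dB; 42.2% of incident power reflected

Γ = (353 − 75)/(353 + 75) = 0.65
RL = −20·log₁₀(0.65) = 3.75 dB
P_refl/P_inc = |Γ|² = 0.422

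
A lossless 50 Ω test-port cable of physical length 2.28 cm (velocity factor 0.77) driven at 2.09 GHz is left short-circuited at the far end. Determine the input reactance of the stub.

λ = v/f = 0.77·c / 2.09 GHz = 0.111 m
βl = 2π·l/λ = 2π × 0.206 = 74.3°
tan(βl) = 3.55
For a short-circuited stub, Z_in = jZ_0·tan(βl)

X_in ≈ 177 Ω (inductive)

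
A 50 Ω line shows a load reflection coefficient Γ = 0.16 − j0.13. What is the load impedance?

Z_L = Z_0·(1 + Γ)/(1 − Γ) = 50·(1.16 − j0.13)/(0.84 + j0.13)

Z_L ≈ 66.3 − j18 Ω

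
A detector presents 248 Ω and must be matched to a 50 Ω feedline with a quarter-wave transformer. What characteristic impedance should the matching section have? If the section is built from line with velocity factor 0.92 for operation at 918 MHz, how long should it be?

Z_qwt ≈ 111 Ω; length ≈ 7.52 cm

Z_qwt = √(Z_0·R_L) = √(50 × 248) = √12400
λ = 0.92·c/f = 0.301 m, so l = λ/4 = 0.0752 m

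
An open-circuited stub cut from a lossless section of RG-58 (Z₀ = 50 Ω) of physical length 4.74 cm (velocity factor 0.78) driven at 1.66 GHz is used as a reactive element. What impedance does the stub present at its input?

Z_in ≈ +j30.1 Ω

λ = v/f = 0.78·c / 1.66 GHz = 0.141 m
βl = 2π·l/λ = 2π × 0.336 = 121°
tan(βl) = -1.66
For an open-circuited stub, Z_in = −jZ_0·cot(βl) = −jZ_0/tan(βl)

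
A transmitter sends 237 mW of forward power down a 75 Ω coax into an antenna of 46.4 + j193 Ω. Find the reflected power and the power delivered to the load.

|Γ| = |(-28.6 + j193)/(121.4 + j193)| = 0.856
|Γ|² = 0.732
P_refl = |Γ|²·P_inc = 174 mW, P_del = (1 − |Γ|²)·P_inc = 63.5 mW

P_reflected ≈ 174 mW; P_delivered ≈ 63.5 mW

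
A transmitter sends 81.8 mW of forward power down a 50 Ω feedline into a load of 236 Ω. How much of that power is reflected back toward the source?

Γ = (236 − 50)/(236 + 50) = 0.65
|Γ|² = 0.423
P_refl = |Γ|²·P_inc = 34.6 mW, P_del = (1 − |Γ|²)·P_inc = 47.2 mW

P_reflected ≈ 34.6 mW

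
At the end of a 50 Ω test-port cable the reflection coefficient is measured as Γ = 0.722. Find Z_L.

Z_L = Z_0·(1 + Γ)/(1 − Γ) = 50·(1.72)/(0.278)

Z_L ≈ 310 Ω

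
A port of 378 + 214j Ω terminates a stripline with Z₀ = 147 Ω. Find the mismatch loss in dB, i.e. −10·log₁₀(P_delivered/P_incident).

mismatch loss ≈ 1.6 dB

Γ = (231 + j214)/(525 + j214), |Γ| = 0.555
|Γ|² = 0.308, so P_del/P_inc = 1 − |Γ|² = 0.692
ML = −10·log₁₀(1 − |Γ|²)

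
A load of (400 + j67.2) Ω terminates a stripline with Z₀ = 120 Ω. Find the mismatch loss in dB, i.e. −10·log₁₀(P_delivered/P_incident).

mismatch loss ≈ 1.56 dB

Γ = (280 + j67.2)/(520 + j67.2), |Γ| = 0.549
|Γ|² = 0.302, so P_del/P_inc = 1 − |Γ|² = 0.698
ML = −10·log₁₀(1 − |Γ|²)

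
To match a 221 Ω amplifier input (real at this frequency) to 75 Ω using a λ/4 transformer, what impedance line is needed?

Z_qwt ≈ 129 Ω

Z_qwt = √(Z_0·R_L) = √(75 × 221) = √16580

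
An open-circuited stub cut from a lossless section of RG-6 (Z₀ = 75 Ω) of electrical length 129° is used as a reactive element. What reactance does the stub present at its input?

tan(βl) = -1.23
For an open-circuited stub, Z_in = −jZ_0·cot(βl) = −jZ_0/tan(βl)

X_in ≈ 60.7 Ω (inductive)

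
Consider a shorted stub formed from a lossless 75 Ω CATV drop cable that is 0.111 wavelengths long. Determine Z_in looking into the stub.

βl = 2π × 0.111 = 40°
tan(βl) = 0.838
For a shorted stub, Z_in = jZ_0·tan(βl)

Z_in ≈ +j62.8 Ω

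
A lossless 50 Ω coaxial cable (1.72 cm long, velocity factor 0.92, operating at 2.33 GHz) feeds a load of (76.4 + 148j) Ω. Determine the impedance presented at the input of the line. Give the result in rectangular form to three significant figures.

Z_in ≈ 17.2 − j63.2 Ω

λ = v/f = 0.92·c / 2.33 GHz = 0.118 m
βl = 2π·l/λ = 2π × 0.145 = 52.3°
tan(βl) = tan(52.3°) = 1.29
Z_in = Z_0·(Z_L + jZ_0·tanβl)/(Z_0 + jZ_L·tanβl)
     = 50·(76.4 + j213)/(-141 + j98.8)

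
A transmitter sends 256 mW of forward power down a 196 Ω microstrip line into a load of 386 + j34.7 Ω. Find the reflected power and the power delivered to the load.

|Γ| = |(190 + j34.7)/(582 + j34.7)| = 0.331
|Γ|² = 0.11
P_refl = |Γ|²·P_inc = 28.1 mW, P_del = (1 − |Γ|²)·P_inc = 228 mW

P_reflected ≈ 28.1 mW; P_delivered ≈ 228 mW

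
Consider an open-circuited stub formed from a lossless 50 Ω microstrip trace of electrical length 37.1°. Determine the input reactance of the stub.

tan(βl) = 0.756
For an open-circuited stub, Z_in = −jZ_0·cot(βl) = −jZ_0/tan(βl)

X_in ≈ -66.1 Ω (capacitive)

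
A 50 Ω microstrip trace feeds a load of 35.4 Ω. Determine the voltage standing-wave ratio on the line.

VSWR ≈ 1.41

For a purely resistive load, VSWR = R_L/Z_0 or Z_0/R_L (whichever > 1) = 50/35.4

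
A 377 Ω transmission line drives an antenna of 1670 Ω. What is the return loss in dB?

Γ = (1670 − 377)/(1670 + 377) = 0.632
RL = −20·log₁₀|Γ| = −20·log₁₀(0.632)

RL ≈ 3.99 dB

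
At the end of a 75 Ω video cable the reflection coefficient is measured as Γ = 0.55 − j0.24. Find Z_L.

Z_L = Z_0·(1 + Γ)/(1 − Γ) = 75·(1.55 − j0.24)/(0.45 + j0.24)

Z_L ≈ 185 − j138 Ω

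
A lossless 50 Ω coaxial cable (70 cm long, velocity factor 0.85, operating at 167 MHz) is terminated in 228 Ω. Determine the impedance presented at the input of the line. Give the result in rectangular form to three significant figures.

Z_in ≈ 98.3 + j106 Ω

λ = v/f = 0.85·c / 167 MHz = 1.53 m
βl = 2π·l/λ = 2π × 0.458 = 165°
tan(βl) = tan(165°) = -0.267
Z_in = Z_0·(Z_L + jZ_0·tanβl)/(Z_0 + jZ_L·tanβl)
     = 50·(228 − j13.4)/(50 − j60.9)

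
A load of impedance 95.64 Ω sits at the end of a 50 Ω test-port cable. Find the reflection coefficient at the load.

Γ = (Z_L − Z_0)/(Z_L + Z_0) = (95.64 − 50)/(95.64 + 50) = 45.64/145.6

Γ = 0.313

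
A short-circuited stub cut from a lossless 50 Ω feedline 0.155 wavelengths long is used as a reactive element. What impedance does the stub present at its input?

Z_in ≈ +j73.6 Ω

βl = 2π × 0.155 = 55.8°
tan(βl) = 1.47
For a short-circuited stub, Z_in = jZ_0·tan(βl)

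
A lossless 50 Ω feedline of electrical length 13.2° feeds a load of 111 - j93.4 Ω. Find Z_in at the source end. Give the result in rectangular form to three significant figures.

tan(βl) = tan(13.2°) = 0.235
Z_in = Z_0·(Z_L + jZ_0·tanβl)/(Z_0 + jZ_L·tanβl)
     = 50·(111 − j81.7)/(71.9 + j26)

Z_in ≈ 50.1 − j74.9 Ω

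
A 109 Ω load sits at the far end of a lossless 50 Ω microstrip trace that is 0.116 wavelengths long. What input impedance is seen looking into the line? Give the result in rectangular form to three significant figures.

Z_in ≈ 40.9 − j35 Ω

βl = 2π × 0.116 = 41.8°
tan(βl) = tan(41.8°) = 0.893
Z_in = Z_0·(Z_L + jZ_0·tanβl)/(Z_0 + jZ_L·tanβl)
     = 50·(109 + j44.6)/(50 + j97.3)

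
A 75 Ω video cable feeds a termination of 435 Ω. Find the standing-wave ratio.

For a purely resistive load, VSWR = R_L/Z_0 or Z_0/R_L (whichever > 1) = 435/75

VSWR ≈ 5.8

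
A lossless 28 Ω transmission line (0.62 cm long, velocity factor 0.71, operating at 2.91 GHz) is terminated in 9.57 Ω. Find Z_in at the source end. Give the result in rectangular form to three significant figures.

Z_in ≈ 12.4 + j14 Ω

λ = v/f = 0.71·c / 2.91 GHz = 0.0732 m
βl = 2π·l/λ = 2π × 0.0847 = 30.5°
tan(βl) = tan(30.5°) = 0.589
Z_in = Z_0·(Z_L + jZ_0·tanβl)/(Z_0 + jZ_L·tanβl)
     = 28·(9.57 + j16.5)/(28 + j5.64)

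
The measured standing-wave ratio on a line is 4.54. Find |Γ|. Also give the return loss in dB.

|Γ| = (S − 1)/(S + 1) = (4.54 − 1)/(4.54 + 1) = 3.54/5.54
RL = −20·log₁₀|Γ| = −20·log₁₀(0.639)

|Γ| ≈ 0.639; return loss ≈ 3.89 dB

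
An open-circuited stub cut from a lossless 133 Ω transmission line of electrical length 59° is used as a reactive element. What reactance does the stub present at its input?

tan(βl) = 1.66
For an open-circuited stub, Z_in = −jZ_0·cot(βl) = −jZ_0/tan(βl)

X_in ≈ -79.9 Ω (capacitive)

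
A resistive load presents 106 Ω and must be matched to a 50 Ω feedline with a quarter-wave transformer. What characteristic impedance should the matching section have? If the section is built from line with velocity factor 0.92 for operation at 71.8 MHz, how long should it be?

Z_qwt = √(Z_0·R_L) = √(50 × 106) = √5300
λ = 0.92·c/f = 3.84 m, so l = λ/4 = 0.961 m

Z_qwt ≈ 72.8 Ω; length ≈ 96.1 cm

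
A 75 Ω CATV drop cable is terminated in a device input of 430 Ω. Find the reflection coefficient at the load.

Γ = 0.703

Γ = (Z_L − Z_0)/(Z_L + Z_0) = (430 − 75)/(430 + 75) = 355/505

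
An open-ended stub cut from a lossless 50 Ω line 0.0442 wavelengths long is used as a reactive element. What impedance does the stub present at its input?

βl = 2π × 0.0442 = 15.9°
tan(βl) = 0.285
For an open-ended stub, Z_in = −jZ_0·cot(βl) = −jZ_0/tan(βl)

Z_in ≈ −j175 Ω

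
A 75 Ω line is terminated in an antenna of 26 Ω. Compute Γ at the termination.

Γ = (Z_L − Z_0)/(Z_L + Z_0) = (26 − 75)/(26 + 75) = -49/101

Γ = -0.485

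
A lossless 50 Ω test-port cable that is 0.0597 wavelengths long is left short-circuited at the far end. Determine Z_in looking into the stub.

Z_in ≈ +j19.7 Ω

βl = 2π × 0.0597 = 21.5°
tan(βl) = 0.394
For a short-circuited stub, Z_in = jZ_0·tan(βl)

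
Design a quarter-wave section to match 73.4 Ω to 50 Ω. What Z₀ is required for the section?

Z_qwt ≈ 60.6 Ω

Z_qwt = √(Z_0·R_L) = √(50 × 73.4) = √3670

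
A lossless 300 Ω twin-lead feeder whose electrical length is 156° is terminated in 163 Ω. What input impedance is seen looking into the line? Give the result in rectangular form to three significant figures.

Z_in ≈ 185 − j88.9 Ω

tan(βl) = tan(156°) = -0.445
Z_in = Z_0·(Z_L + jZ_0·tanβl)/(Z_0 + jZ_L·tanβl)
     = 300·(163 − j134)/(300 − j72.6)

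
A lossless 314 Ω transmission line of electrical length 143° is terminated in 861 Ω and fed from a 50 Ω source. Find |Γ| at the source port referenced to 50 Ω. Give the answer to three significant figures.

tan(βl) = -0.754
Z_in = Z_0·(Z_L + jZ_0·tanβl)/(Z_0 + jZ_L·tanβl) = 256 + j293 Ω
Γ_s = (Z_in − Z_s)/(Z_in + Z_s) = (206 + j293)/(306 + j293), |Γ_s| = 0.845

|Γ| ≈ 0.845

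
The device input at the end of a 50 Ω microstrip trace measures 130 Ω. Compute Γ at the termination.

Γ = (Z_L − Z_0)/(Z_L + Z_0) = (130 − 50)/(130 + 50) = 80/180

Γ = 0.444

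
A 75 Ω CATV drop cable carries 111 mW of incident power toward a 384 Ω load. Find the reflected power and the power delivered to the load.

P_reflected ≈ 50.3 mW; P_delivered ≈ 60.7 mW

Γ = (384 − 75)/(384 + 75) = 0.673
|Γ|² = 0.453
P_refl = |Γ|²·P_inc = 50.3 mW, P_del = (1 − |Γ|²)·P_inc = 60.7 mW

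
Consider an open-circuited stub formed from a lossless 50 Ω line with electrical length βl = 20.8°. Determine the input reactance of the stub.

tan(βl) = 0.38
For an open-circuited stub, Z_in = −jZ_0·cot(βl) = −jZ_0/tan(βl)

X_in ≈ -132 Ω (capacitive)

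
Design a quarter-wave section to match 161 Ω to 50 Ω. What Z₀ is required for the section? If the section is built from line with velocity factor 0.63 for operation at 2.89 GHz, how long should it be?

Z_qwt ≈ 89.7 Ω; length ≈ 1.63 cm

Z_qwt = √(Z_0·R_L) = √(50 × 161) = √8050
λ = 0.63·c/f = 0.0654 m, so l = λ/4 = 0.0163 m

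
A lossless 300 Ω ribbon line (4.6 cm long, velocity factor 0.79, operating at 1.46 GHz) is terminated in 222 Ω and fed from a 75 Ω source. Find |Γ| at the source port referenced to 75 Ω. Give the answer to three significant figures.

|Γ| ≈ 0.683

λ = v/f = 0.79·c / 1.46 GHz = 0.162 m
βl = 2π·l/λ = 2π × 0.283 = 102°
tan(βl) = -4.7
Z_in = Z_0·(Z_L + jZ_0·tanβl)/(Z_0 + jZ_L·tanβl) = 391 − j48.7 Ω
Γ_s = (Z_in − Z_s)/(Z_in + Z_s) = (316 − j48.7)/(466 − j48.7), |Γ_s| = 0.683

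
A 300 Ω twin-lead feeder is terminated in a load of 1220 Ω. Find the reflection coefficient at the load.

Γ = 0.605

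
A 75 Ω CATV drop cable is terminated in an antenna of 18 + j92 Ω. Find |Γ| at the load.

Γ = (Z_L − Z_0)/(Z_L + Z_0) = (-57 + j92)/(93 + j92)
|Γ| = 108/131

|Γ| ≈ 0.827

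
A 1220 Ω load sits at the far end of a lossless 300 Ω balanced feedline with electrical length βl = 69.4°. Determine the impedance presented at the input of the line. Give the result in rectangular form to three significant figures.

tan(βl) = tan(69.4°) = 2.66
Z_in = Z_0·(Z_L + jZ_0·tanβl)/(Z_0 + jZ_L·tanβl)
     = 300·(1220 + j798)/(300 + j3250)

Z_in ≈ 83.5 − j105 Ω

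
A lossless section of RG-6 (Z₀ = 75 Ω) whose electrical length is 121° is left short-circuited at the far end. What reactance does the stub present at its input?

tan(βl) = -1.66
For a short-circuited stub, Z_in = jZ_0·tan(βl)

X_in ≈ -125 Ω (capacitive)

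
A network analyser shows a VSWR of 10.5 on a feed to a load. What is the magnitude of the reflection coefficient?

|Γ| ≈ 0.826

|Γ| = (S − 1)/(S + 1) = (10.5 − 1)/(10.5 + 1) = 9.5/11.5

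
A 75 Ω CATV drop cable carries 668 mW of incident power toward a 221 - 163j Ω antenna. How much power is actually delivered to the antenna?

P_delivered ≈ 388 mW

|Γ| = |(146 − j163)/(296 − j163)| = 0.648
|Γ|² = 0.419
P_refl = |Γ|²·P_inc = 280 mW, P_del = (1 − |Γ|²)·P_inc = 388 mW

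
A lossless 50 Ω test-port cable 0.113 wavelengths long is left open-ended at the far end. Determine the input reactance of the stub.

X_in ≈ -58.2 Ω (capacitive)

βl = 2π × 0.113 = 40.7°
tan(βl) = 0.86
For an open-ended stub, Z_in = −jZ_0·cot(βl) = −jZ_0/tan(βl)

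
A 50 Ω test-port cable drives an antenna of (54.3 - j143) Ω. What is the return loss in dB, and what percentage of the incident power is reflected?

Γ = (4.3 − j143)/(104.3 − j143), |Γ| = 0.808
RL = −20·log₁₀(0.808) = 1.85 dB
P_refl/P_inc = |Γ|² = 0.653

RL ≈ 1.85 dB; 65.3% of incident power reflected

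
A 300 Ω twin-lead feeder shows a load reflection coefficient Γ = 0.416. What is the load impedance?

Z_L ≈ 727 Ω

Z_L = Z_0·(1 + Γ)/(1 − Γ) = 300·(1.42)/(0.584)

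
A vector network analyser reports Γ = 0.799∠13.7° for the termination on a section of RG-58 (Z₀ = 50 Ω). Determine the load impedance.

Z_L ≈ 211 + j220 Ω

Z_L = Z_0·(1 + Γ)/(1 − Γ) = 50·(1.78 + j0.189)/(0.224 − j0.189)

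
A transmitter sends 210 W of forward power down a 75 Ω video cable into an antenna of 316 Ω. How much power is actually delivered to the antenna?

P_delivered ≈ 130 W

Γ = (316 − 75)/(316 + 75) = 0.616
|Γ|² = 0.38
P_refl = |Γ|²·P_inc = 79.8 W, P_del = (1 − |Γ|²)·P_inc = 130 W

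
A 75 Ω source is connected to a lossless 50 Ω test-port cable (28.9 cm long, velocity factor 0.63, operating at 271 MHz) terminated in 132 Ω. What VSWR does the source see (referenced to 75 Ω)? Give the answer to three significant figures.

λ = v/f = 0.63·c / 271 MHz = 0.697 m
βl = 2π·l/λ = 2π × 0.414 = 149°
tan(βl) = -0.597
Z_in = Z_0·(Z_L + jZ_0·tanβl)/(Z_0 + jZ_L·tanβl) = 51.4 + j51.2 Ω
Γ_s = (Z_in − Z_s)/(Z_in + Z_s) = (-23.6 + j51.2)/(126 + j51.2), |Γ_s| = 0.413
VSWR = (1 + |Γ_s|)/(1 − |Γ_s|)

VSWR ≈ 2.41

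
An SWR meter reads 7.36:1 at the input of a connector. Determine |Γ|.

|Γ| ≈ 0.761

|Γ| = (S − 1)/(S + 1) = (7.36 − 1)/(7.36 + 1) = 6.36/8.36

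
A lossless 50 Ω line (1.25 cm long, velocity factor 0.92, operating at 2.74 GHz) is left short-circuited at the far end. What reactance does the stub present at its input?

λ = v/f = 0.92·c / 2.74 GHz = 0.101 m
βl = 2π·l/λ = 2π × 0.124 = 44.7°
tan(βl) = 0.989
For a short-circuited stub, Z_in = jZ_0·tan(βl)

X_in ≈ 49.4 Ω (inductive)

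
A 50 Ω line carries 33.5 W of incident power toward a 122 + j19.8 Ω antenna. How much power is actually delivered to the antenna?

P_delivered ≈ 27.3 W

|Γ| = |(72 + j19.8)/(172 + j19.8)| = 0.431
|Γ|² = 0.186
P_refl = |Γ|²·P_inc = 6.23 W, P_del = (1 − |Γ|²)·P_inc = 27.3 W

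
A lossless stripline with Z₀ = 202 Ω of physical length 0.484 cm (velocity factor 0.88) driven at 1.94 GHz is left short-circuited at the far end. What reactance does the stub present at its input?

X_in ≈ 45.9 Ω (inductive)

λ = v/f = 0.88·c / 1.94 GHz = 0.136 m
βl = 2π·l/λ = 2π × 0.0356 = 12.8°
tan(βl) = 0.227
For a short-circuited stub, Z_in = jZ_0·tan(βl)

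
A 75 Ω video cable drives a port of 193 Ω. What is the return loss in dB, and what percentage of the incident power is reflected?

Γ = (193 − 75)/(193 + 75) = 0.44
RL = −20·log₁₀(0.44) = 7.13 dB
P_refl/P_inc = |Γ|² = 0.194

RL ≈ 7.13 dB; 19.4% of incident power reflected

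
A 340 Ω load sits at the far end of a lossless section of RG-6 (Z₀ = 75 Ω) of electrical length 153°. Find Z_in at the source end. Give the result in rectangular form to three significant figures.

Z_in ≈ 67.6 + j118 Ω

tan(βl) = tan(153°) = -0.51
Z_in = Z_0·(Z_L + jZ_0·tanβl)/(Z_0 + jZ_L·tanβl)
     = 75·(340 − j38.2)/(75 − j173)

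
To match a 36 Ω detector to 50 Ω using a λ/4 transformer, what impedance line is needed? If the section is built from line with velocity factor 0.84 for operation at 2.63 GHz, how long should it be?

Z_qwt = √(Z_0·R_L) = √(50 × 36) = √1800
λ = 0.84·c/f = 0.0958 m, so l = λ/4 = 0.024 m

Z_qwt ≈ 42.4 Ω; length ≈ 2.4 cm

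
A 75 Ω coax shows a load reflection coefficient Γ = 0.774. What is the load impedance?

Z_L = Z_0·(1 + Γ)/(1 − Γ) = 75·(1.77)/(0.226)

Z_L ≈ 589 Ω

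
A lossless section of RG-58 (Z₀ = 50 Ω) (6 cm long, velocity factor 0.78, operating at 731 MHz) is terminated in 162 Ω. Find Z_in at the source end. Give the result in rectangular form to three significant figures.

Z_in ≈ 17.8 − j18.5 Ω

λ = v/f = 0.78·c / 731 MHz = 0.32 m
βl = 2π·l/λ = 2π × 0.187 = 67.5°
tan(βl) = tan(67.5°) = 2.41
Z_in = Z_0·(Z_L + jZ_0·tanβl)/(Z_0 + jZ_L·tanβl)
     = 50·(162 + j121)/(50 + j391)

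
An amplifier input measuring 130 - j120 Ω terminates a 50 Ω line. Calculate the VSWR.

VSWR ≈ 5

Γ = (Z_L − Z_0)/(Z_L + Z_0) = (80 − j120)/(180 − j120)
|Γ| = 144/216 = 0.667
VSWR = (1 + |Γ|)/(1 − |Γ|) = 1.67/0.333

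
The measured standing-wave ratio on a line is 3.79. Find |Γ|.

|Γ| ≈ 0.582

|Γ| = (S − 1)/(S + 1) = (3.79 − 1)/(3.79 + 1) = 2.79/4.79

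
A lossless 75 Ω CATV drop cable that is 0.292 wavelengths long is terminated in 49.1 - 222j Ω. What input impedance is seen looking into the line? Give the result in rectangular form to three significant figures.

Z_in ≈ 6.87 + j48.5 Ω

βl = 2π × 0.292 = 105°
tan(βl) = tan(105°) = -3.7
Z_in = Z_0·(Z_L + jZ_0·tanβl)/(Z_0 + jZ_L·tanβl)
     = 75·(49.1 − j500)/(-747 − j182)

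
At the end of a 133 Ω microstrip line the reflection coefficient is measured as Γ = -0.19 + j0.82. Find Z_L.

Z_L ≈ 18.6 + j104 Ω

Z_L = Z_0·(1 + Γ)/(1 − Γ) = 133·(0.81 + j0.82)/(1.19 − j0.82)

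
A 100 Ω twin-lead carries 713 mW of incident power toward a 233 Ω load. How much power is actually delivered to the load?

Γ = (233 − 100)/(233 + 100) = 0.399
|Γ|² = 0.16
P_refl = |Γ|²·P_inc = 114 mW, P_del = (1 − |Γ|²)·P_inc = 599 mW

P_delivered ≈ 599 mW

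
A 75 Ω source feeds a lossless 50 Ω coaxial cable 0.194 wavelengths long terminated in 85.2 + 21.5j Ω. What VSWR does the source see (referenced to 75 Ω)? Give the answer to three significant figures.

VSWR ≈ 2.44

βl = 2π × 0.194 = 69.8°
tan(βl) = 2.72
Z_in = Z_0·(Z_L + jZ_0·tanβl)/(Z_0 + jZ_L·tanβl) = 33.3 − j19.6 Ω
Γ_s = (Z_in − Z_s)/(Z_in + Z_s) = (-41.7 − j19.6)/(108 − j19.6), |Γ_s| = 0.419
VSWR = (1 + |Γ_s|)/(1 − |Γ_s|)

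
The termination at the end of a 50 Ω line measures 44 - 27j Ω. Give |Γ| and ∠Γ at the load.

Γ = (Z_L − Z_0)/(Z_L + Z_0) = (-6 − j27)/(94 − j27)
|Γ| = 27.7/97.8 = 0.283

Γ ≈ 0.283 ∠ -86.5°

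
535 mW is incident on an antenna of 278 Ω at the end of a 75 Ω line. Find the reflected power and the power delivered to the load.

Γ = (278 − 75)/(278 + 75) = 0.575
|Γ|² = 0.331
P_refl = |Γ|²·P_inc = 177 mW, P_del = (1 − |Γ|²)·P_inc = 358 mW

P_reflected ≈ 177 mW; P_delivered ≈ 358 mW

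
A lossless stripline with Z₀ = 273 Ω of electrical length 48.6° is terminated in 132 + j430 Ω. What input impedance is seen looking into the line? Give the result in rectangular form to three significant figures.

tan(βl) = tan(48.6°) = 1.13
Z_in = Z_0·(Z_L + jZ_0·tanβl)/(Z_0 + jZ_L·tanβl)
     = 273·(132 + j740)/(-215 + j150)

Z_in ≈ 328 − j711 Ω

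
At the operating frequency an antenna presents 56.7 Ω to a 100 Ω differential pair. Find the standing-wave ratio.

Γ = (56.7 − 100)/(56.7 + 100) = -0.276
VSWR = (1 + 0.276)/(1 − 0.276)

VSWR ≈ 1.76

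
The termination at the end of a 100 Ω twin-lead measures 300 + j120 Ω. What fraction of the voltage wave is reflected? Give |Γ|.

Γ = (Z_L − Z_0)/(Z_L + Z_0) = (200 + j120)/(400 + j120)
|Γ| = 233/418

|Γ| ≈ 0.559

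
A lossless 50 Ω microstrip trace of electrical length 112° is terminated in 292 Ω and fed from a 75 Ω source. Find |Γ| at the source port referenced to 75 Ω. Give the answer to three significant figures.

|Γ| ≈ 0.78

tan(βl) = -2.48
Z_in = Z_0·(Z_L + jZ_0·tanβl)/(Z_0 + jZ_L·tanβl) = 9.91 + j19.5 Ω
Γ_s = (Z_in − Z_s)/(Z_in + Z_s) = (-65.1 + j19.5)/(84.9 + j19.5), |Γ_s| = 0.78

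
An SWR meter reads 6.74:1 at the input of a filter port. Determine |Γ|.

|Γ| ≈ 0.742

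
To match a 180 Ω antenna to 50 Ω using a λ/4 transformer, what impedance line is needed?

Z_qwt ≈ 94.9 Ω

Z_qwt = √(Z_0·R_L) = √(50 × 180) = √9000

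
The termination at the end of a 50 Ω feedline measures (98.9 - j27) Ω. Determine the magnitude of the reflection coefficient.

|Γ| ≈ 0.369

Γ = (Z_L − Z_0)/(Z_L + Z_0) = (48.9 − j27)/(148.9 − j27)
|Γ| = 55.9/151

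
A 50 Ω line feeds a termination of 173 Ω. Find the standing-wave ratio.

VSWR ≈ 3.46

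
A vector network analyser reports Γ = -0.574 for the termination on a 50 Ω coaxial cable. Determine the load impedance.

Z_L ≈ 13.5 Ω

Z_L = Z_0·(1 + Γ)/(1 − Γ) = 50·(0.426)/(1.57)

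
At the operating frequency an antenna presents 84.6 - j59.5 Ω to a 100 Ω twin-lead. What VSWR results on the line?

VSWR ≈ 1.93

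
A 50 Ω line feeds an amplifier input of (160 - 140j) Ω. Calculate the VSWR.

VSWR ≈ 5.79

Γ = (Z_L − Z_0)/(Z_L + Z_0) = (110 − j140)/(210 − j140)
|Γ| = 178/252 = 0.705
VSWR = (1 + |Γ|)/(1 − |Γ|) = 1.71/0.295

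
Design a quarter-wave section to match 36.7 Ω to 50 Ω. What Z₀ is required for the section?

Z_qwt = √(Z_0·R_L) = √(50 × 36.7) = √1835

Z_qwt ≈ 42.8 Ω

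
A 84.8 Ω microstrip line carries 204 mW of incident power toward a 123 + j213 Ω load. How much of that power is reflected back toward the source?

P_reflected ≈ 108 mW

|Γ| = |(38.2 + j213)/(207.8 + j213)| = 0.727
|Γ|² = 0.529
P_refl = |Γ|²·P_inc = 108 mW, P_del = (1 − |Γ|²)·P_inc = 96.1 mW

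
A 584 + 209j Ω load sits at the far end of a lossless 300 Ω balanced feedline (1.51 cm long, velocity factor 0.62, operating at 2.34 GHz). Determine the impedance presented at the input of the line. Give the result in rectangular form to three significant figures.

λ = v/f = 0.62·c / 2.34 GHz = 0.0795 m
βl = 2π·l/λ = 2π × 0.19 = 68.4°
tan(βl) = tan(68.4°) = 2.52
Z_in = Z_0·(Z_L + jZ_0·tanβl)/(Z_0 + jZ_L·tanβl)
     = 300·(584 + j966)/(-228 + j1470)

Z_in ≈ 174 − j146 Ω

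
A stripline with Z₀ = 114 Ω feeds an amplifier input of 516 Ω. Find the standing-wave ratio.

VSWR ≈ 4.53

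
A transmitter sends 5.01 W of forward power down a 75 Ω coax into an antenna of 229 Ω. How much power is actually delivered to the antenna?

P_delivered ≈ 3.72 W

Γ = (229 − 75)/(229 + 75) = 0.507
|Γ|² = 0.257
P_refl = |Γ|²·P_inc = 1.29 W, P_del = (1 − |Γ|²)·P_inc = 3.72 W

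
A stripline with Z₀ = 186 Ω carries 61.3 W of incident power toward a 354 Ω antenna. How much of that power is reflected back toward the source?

Γ = (354 − 186)/(354 + 186) = 0.311
|Γ|² = 0.0968
P_refl = |Γ|²·P_inc = 5.93 W, P_del = (1 − |Γ|²)·P_inc = 55.4 W

P_reflected ≈ 5.93 W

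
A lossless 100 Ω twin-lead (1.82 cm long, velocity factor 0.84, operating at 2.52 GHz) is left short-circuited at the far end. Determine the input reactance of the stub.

λ = v/f = 0.84·c / 2.52 GHz = 0.1 m
βl = 2π·l/λ = 2π × 0.182 = 65.5°
tan(βl) = 2.2
For a short-circuited stub, Z_in = jZ_0·tan(βl)

X_in ≈ 220 Ω (inductive)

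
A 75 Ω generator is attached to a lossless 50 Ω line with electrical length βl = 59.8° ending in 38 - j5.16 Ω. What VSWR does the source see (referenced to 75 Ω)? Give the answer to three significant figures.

tan(βl) = 1.72
Z_in = Z_0·(Z_L + jZ_0·tanβl)/(Z_0 + jZ_L·tanβl) = 48.6 + j14.7 Ω
Γ_s = (Z_in − Z_s)/(Z_in + Z_s) = (-26.4 + j14.7)/(124 + j14.7), |Γ_s| = 0.243
VSWR = (1 + |Γ_s|)/(1 − |Γ_s|)

VSWR ≈ 1.64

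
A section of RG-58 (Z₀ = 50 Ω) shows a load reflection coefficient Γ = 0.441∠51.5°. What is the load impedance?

Z_L ≈ 62.4 + j53.5 Ω

Z_L = Z_0·(1 + Γ)/(1 − Γ) = 50·(1.27 + j0.345)/(0.725 − j0.345)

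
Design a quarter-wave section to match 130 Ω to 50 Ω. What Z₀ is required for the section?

Z_qwt = √(Z_0·R_L) = √(50 × 130) = √6500

Z_qwt ≈ 80.6 Ω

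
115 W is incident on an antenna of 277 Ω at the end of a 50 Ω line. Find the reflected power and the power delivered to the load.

P_reflected ≈ 55.4 W; P_delivered ≈ 59.6 W

Γ = (277 − 50)/(277 + 50) = 0.694
|Γ|² = 0.482
P_refl = |Γ|²·P_inc = 55.4 W, P_del = (1 − |Γ|²)·P_inc = 59.6 W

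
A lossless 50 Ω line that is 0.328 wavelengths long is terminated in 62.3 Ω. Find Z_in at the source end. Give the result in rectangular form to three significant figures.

Z_in ≈ 43.6 + j8.02 Ω

βl = 2π × 0.328 = 118°
tan(βl) = tan(118°) = -1.87
Z_in = Z_0·(Z_L + jZ_0·tanβl)/(Z_0 + jZ_L·tanβl)
     = 50·(62.3 − j93.7)/(50 − j117)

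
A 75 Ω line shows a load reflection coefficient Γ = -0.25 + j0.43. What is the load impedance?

Z_L = Z_0·(1 + Γ)/(1 − Γ) = 75·(0.75 + j0.43)/(1.25 − j0.43)

Z_L ≈ 32.3 + j36.9 Ω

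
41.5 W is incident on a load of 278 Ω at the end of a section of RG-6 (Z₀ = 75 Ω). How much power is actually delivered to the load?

Γ = (278 − 75)/(278 + 75) = 0.575
|Γ|² = 0.331
P_refl = |Γ|²·P_inc = 13.7 W, P_del = (1 − |Γ|²)·P_inc = 27.8 W

P_delivered ≈ 27.8 W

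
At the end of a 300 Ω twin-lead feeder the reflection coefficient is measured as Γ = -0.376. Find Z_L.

Z_L = Z_0·(1 + Γ)/(1 − Γ) = 300·(0.624)/(1.38)

Z_L ≈ 136 Ω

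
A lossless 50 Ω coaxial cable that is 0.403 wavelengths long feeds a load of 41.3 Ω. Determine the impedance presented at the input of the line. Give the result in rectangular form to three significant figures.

Z_in ≈ 46.1 − j8.32 Ω

βl = 2π × 0.403 = 145°
tan(βl) = tan(145°) = -0.698
Z_in = Z_0·(Z_L + jZ_0·tanβl)/(Z_0 + jZ_L·tanβl)
     = 50·(41.3 − j34.9)/(50 − j28.8)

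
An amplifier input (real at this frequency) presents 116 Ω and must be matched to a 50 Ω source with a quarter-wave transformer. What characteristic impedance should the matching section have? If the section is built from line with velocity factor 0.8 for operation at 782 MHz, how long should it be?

Z_qwt ≈ 76.2 Ω; length ≈ 7.67 cm

Z_qwt = √(Z_0·R_L) = √(50 × 116) = √5800
λ = 0.8·c/f = 0.307 m, so l = λ/4 = 0.0767 m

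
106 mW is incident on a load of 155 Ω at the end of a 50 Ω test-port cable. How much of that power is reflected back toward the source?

P_reflected ≈ 27.8 mW

Γ = (155 − 50)/(155 + 50) = 0.512
|Γ|² = 0.262
P_refl = |Γ|²·P_inc = 27.8 mW, P_del = (1 − |Γ|²)·P_inc = 78.2 mW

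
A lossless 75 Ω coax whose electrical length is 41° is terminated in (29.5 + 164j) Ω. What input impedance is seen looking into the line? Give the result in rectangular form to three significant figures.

Z_in ≈ 55.8 − j233 Ω

tan(βl) = tan(41°) = 0.869
Z_in = Z_0·(Z_L + jZ_0·tanβl)/(Z_0 + jZ_L·tanβl)
     = 75·(29.5 + j229)/(-67.6 + j25.6)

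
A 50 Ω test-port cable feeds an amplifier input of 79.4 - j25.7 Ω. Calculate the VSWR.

VSWR ≈ 1.84

Γ = (Z_L − Z_0)/(Z_L + Z_0) = (29.4 − j25.7)/(129.4 − j25.7)
|Γ| = 39/132 = 0.296
VSWR = (1 + |Γ|)/(1 − |Γ|) = 1.3/0.704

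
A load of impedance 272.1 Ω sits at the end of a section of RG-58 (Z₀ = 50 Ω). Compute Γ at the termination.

Γ = 0.69

Γ = (Z_L − Z_0)/(Z_L + Z_0) = (272.1 − 50)/(272.1 + 50) = 222.1/322.1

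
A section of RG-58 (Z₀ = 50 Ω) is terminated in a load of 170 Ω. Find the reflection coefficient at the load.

Γ = 0.545

Γ = (Z_L − Z_0)/(Z_L + Z_0) = (170 − 50)/(170 + 50) = 120/220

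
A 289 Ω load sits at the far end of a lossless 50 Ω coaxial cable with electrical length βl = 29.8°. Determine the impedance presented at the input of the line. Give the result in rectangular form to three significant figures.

tan(βl) = tan(29.8°) = 0.573
Z_in = Z_0·(Z_L + jZ_0·tanβl)/(Z_0 + jZ_L·tanβl)
     = 50·(289 + j28.6)/(50 + j166)

Z_in ≈ 32.1 − j77.6 Ω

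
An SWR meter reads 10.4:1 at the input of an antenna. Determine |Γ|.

|Γ| = (S − 1)/(S + 1) = (10.4 − 1)/(10.4 + 1) = 9.4/11.4

|Γ| ≈ 0.825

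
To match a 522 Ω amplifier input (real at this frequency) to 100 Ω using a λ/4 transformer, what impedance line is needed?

Z_qwt = √(Z_0·R_L) = √(100 × 522) = √52200

Z_qwt ≈ 228 Ω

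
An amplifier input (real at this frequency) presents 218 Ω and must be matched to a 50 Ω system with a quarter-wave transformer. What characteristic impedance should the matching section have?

Z_qwt ≈ 104 Ω

Z_qwt = √(Z_0·R_L) = √(50 × 218) = √10900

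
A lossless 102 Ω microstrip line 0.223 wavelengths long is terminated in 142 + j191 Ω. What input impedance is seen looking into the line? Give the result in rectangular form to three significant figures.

Z_in ≈ 30.2 − j54.4 Ω

βl = 2π × 0.223 = 80.3°
tan(βl) = tan(80.3°) = 5.84
Z_in = Z_0·(Z_L + jZ_0·tanβl)/(Z_0 + jZ_L·tanβl)
     = 102·(142 + j786)/(-1010 + j829)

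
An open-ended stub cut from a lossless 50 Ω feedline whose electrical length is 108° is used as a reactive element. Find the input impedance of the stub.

Z_in ≈ +j16.2 Ω

tan(βl) = -3.08
For an open-ended stub, Z_in = −jZ_0·cot(βl) = −jZ_0/tan(βl)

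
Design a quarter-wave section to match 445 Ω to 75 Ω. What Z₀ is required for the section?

Z_qwt ≈ 183 Ω

Z_qwt = √(Z_0·R_L) = √(75 × 445) = √33380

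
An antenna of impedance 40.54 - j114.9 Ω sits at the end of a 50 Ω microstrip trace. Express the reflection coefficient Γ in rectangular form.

Γ = (Z_L − Z_0)/(Z_L + Z_0) = (-9.46 − j114.9)/(90.54 − j114.9)

Γ ≈ 0.577 − j0.537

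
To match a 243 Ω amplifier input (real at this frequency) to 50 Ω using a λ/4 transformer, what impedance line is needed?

Z_qwt ≈ 110 Ω

Z_qwt = √(Z_0·R_L) = √(50 × 243) = √12150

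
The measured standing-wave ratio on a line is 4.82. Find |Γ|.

|Γ| = (S − 1)/(S + 1) = (4.82 − 1)/(4.82 + 1) = 3.82/5.82

|Γ| ≈ 0.656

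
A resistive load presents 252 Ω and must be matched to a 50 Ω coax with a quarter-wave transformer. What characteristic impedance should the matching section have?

Z_qwt ≈ 112 Ω

Z_qwt = √(Z_0·R_L) = √(50 × 252) = √12600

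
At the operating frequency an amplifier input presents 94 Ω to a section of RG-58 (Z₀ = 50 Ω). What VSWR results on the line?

VSWR ≈ 1.88

Γ = (94 − 50)/(94 + 50) = 0.306
VSWR = (1 + 0.306)/(1 − 0.306)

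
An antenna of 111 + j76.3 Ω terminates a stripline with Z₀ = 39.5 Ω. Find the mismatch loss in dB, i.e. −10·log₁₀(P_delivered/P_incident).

mismatch loss ≈ 2.1 dB

Γ = (71.5 + j76.3)/(150.5 + j76.3), |Γ| = 0.62
|Γ|² = 0.384, so P_del/P_inc = 1 − |Γ|² = 0.616
ML = −10·log₁₀(1 − |Γ|²)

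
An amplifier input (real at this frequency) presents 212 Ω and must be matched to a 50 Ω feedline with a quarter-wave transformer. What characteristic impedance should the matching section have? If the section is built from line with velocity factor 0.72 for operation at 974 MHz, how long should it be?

Z_qwt ≈ 103 Ω; length ≈ 5.54 cm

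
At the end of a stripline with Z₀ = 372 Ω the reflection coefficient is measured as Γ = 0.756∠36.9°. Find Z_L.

Z_L = Z_0·(1 + Γ)/(1 − Γ) = 372·(1.6 + j0.454)/(0.395 − j0.454)

Z_L ≈ 440 + j932 Ω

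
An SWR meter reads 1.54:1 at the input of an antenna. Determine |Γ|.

|Γ| ≈ 0.213

|Γ| = (S − 1)/(S + 1) = (1.54 − 1)/(1.54 + 1) = 0.54/2.54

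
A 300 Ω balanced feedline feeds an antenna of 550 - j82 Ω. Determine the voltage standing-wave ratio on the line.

VSWR ≈ 1.89

Γ = (Z_L − Z_0)/(Z_L + Z_0) = (250 − j82)/(850 − j82)
|Γ| = 263/854 = 0.308
VSWR = (1 + |Γ|)/(1 − |Γ|) = 1.31/0.692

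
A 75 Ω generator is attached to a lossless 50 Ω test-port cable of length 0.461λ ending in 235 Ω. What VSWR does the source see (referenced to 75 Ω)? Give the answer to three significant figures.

βl = 2π × 0.461 = 166°
tan(βl) = -0.25
Z_in = Z_0·(Z_L + jZ_0·tanβl)/(Z_0 + jZ_L·tanβl) = 105 + j111 Ω
Γ_s = (Z_in − Z_s)/(Z_in + Z_s) = (29.9 + j111)/(180 + j111), |Γ_s| = 0.543
VSWR = (1 + |Γ_s|)/(1 − |Γ_s|)

VSWR ≈ 3.38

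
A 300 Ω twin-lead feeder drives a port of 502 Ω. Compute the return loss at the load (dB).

Γ = (502 − 300)/(502 + 300) = 0.252
RL = −20·log₁₀|Γ| = −20·log₁₀(0.252)

RL ≈ 12 dB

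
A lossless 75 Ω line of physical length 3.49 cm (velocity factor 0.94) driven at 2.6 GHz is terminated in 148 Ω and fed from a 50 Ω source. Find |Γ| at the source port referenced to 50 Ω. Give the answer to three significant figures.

λ = v/f = 0.94·c / 2.6 GHz = 0.108 m
βl = 2π·l/λ = 2π × 0.322 = 116°
tan(βl) = -2.07
Z_in = Z_0·(Z_L + jZ_0·tanβl)/(Z_0 + jZ_L·tanβl) = 44.3 + j25.5 Ω
Γ_s = (Z_in − Z_s)/(Z_in + Z_s) = (-5.75 + j25.5)/(94.3 + j25.5), |Γ_s| = 0.267

|Γ| ≈ 0.267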